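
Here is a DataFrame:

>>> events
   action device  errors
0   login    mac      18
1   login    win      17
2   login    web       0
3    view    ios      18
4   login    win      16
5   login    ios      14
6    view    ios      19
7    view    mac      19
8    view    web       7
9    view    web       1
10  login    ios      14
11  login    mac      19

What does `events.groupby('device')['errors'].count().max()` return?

group by device, count of errors:
device
ios    4
mac    3
web    3
win    2
Name: errors, dtype: int64
The max of the resulting series is 4.

4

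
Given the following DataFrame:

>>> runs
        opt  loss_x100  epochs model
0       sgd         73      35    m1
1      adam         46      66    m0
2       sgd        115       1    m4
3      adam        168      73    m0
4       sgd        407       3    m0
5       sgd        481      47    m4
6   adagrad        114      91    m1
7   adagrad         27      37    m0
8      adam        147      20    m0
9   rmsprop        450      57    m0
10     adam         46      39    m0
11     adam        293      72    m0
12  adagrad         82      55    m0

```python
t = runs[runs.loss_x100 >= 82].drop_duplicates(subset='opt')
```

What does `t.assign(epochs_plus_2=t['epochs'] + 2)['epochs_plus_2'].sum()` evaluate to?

filter rows where loss_x100 >= 82:
        opt  loss_x100  epochs model
2       sgd        115       1    m4
3      adam        168      73    m0
4       sgd        407       3    m0
5       sgd        481      47    m4
6   adagrad        114      91    m1
8      adam        147      20    m0
9   rmsprop        450      57    m0
11     adam        293      72    m0
12  adagrad         82      55    m0
drop duplicate opt (keep=first):
       opt  loss_x100  epochs model
2      sgd        115       1    m4
3     adam        168      73    m0
6  adagrad        114      91    m1
9  rmsprop        450      57    m0
add column epochs_plus_2 = t['epochs'] + 2:
       opt  loss_x100  epochs model  epochs_plus_2
2      sgd        115       1    m4              3
3     adam        168      73    m0             75
6  adagrad        114      91    m1             93
9  rmsprop        450      57    m0             59
The sum of column 'epochs_plus_2' is 230.

230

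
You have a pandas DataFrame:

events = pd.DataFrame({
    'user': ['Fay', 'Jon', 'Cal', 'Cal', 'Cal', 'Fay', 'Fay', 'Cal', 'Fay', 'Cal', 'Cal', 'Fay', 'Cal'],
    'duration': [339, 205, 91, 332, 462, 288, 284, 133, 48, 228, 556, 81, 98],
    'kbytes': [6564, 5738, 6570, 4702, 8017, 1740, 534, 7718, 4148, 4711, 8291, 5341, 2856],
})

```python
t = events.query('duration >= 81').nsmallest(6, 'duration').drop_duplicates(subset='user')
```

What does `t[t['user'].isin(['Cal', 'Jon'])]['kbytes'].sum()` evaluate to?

filter rows where duration >= 81:
   user  duration  kbytes
0   Fay       339    6564
1   Jon       205    5738
2   Cal        91    6570
3   Cal       332    4702
4   Cal       462    8017
5   Fay       288    1740
6   Fay       284     534
7   Cal       133    7718
9   Cal       228    4711
10  Cal       556    8291
11  Fay        81    5341
12  Cal        98    2856
take 6 rows with smallest duration:
   user  duration  kbytes
11  Fay        81    5341
2   Cal        91    6570
12  Cal        98    2856
7   Cal       133    7718
1   Jon       205    5738
9   Cal       228    4711
drop duplicate user (keep=first):
   user  duration  kbytes
11  Fay        81    5341
2   Cal        91    6570
1   Jon       205    5738
filter rows where user in ['Cal', 'Jon']:
  user  duration  kbytes
2  Cal        91    6570
1  Jon       205    5738

12308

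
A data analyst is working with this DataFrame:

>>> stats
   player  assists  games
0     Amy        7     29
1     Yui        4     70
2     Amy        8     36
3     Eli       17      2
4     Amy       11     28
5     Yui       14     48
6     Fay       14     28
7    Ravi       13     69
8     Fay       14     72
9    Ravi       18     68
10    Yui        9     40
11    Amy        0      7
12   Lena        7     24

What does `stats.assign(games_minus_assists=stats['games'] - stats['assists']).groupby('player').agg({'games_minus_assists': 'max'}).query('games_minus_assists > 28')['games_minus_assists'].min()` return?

56

add column games_minus_assists = stats['games'] - stats['assists']:
   player  assists  games  games_minus_assists
0     Amy        7     29                   22
1     Yui        4     70                   66
2     Amy        8     36                   28
3     Eli       17      2                  -15
4     Amy       11     28                   17
5     Yui       14     48                   34
6     Fay       14     28                   14
7    Ravi       13     69                   56
8     Fay       14     72                   58
9    Ravi       18     68                   50
10    Yui        9     40                   31
11    Amy        0      7                    7
12   Lena        7     24                   17
group by player, max of games_minus_assists:
        games_minus_assists
player                     
Amy                      28
Eli                     -15
Fay                      58
Lena                     17
Ravi                     56
Yui                      66
filter rows where games_minus_assists > 28:
        games_minus_assists
player                     
Fay                      58
Ravi                     56
Yui                      66
Taking the min of column 'games_minus_assists' gives 56.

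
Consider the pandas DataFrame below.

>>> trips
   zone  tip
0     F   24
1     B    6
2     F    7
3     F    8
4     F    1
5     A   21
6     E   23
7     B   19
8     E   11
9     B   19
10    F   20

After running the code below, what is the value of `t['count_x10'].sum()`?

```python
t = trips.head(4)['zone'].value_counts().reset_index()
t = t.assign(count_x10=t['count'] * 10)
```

take first 4 rows:
  zone  tip
0    F   24
1    B    6
2    F    7
3    F    8
value_counts of zone:
zone
F    3
B    1
Name: count, dtype: int64
reset_index():
  zone  count
0    F      3
1    B      1
add column count_x10 = t['count'] * 10:
  zone  count  count_x10
0    F      3         30
1    B      1         10
Taking the sum of column 'count_x10' gives 40.

40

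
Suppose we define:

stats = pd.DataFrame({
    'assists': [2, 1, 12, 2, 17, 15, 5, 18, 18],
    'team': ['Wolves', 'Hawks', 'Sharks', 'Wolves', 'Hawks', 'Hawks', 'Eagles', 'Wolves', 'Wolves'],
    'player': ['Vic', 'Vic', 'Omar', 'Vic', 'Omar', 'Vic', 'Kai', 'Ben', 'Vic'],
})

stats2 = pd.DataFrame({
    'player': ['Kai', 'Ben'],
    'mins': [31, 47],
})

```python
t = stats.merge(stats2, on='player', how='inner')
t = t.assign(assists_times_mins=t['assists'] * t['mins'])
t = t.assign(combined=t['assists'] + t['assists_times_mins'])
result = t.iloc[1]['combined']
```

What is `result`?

864

merge on 'player' (how='inner') → 2 rows:
   assists    team player  mins
0        5  Eagles    Kai    31
1       18  Wolves    Ben    47
add column assists_times_mins = t['assists'] * t['mins']:
   assists    team player  mins  assists_times_mins
0        5  Eagles    Kai    31                 155
1       18  Wolves    Ben    47                 846
add column combined = t['assists'] + t['assists_times_mins']:
   assists    team player  mins  assists_times_mins  combined
0        5  Eagles    Kai    31                 155       160
1       18  Wolves    Ben    47                 846       864
Taking the value at position 1, column 'combined' gives 864.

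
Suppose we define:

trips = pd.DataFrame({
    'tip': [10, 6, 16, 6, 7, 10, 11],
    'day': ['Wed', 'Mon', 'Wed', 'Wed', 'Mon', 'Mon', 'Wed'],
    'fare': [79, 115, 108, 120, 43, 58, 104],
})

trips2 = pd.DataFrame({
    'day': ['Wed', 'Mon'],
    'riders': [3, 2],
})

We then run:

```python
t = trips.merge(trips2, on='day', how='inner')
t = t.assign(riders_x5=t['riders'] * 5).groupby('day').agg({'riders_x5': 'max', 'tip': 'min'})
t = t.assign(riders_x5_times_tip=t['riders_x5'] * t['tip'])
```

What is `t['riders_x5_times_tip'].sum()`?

merge on 'day' (how='inner') → 7 rows:
   tip  day  fare  riders
0   10  Wed    79       3
1    6  Mon   115       2
2   16  Wed   108       3
3    6  Wed   120       3
4    7  Mon    43       2
5   10  Mon    58       2
6   11  Wed   104       3
add column riders_x5 = t['riders'] * 5:
   tip  day  fare  riders  riders_x5
0   10  Wed    79       3         15
1    6  Mon   115       2         10
2   16  Wed   108       3         15
3    6  Wed   120       3         15
4    7  Mon    43       2         10
5   10  Mon    58       2         10
6   11  Wed   104       3         15
group by day: max(riders_x5), min(tip):
     riders_x5  tip
day                
Mon         10    6
Wed         15    6
add column riders_x5_times_tip = t['riders_x5'] * t['tip']:
     riders_x5  tip  riders_x5_times_tip
day                                     
Mon         10    6                   60
Wed         15    6                   90
Reading off the sum of column 'riders_x5_times_tip', we get 150.

150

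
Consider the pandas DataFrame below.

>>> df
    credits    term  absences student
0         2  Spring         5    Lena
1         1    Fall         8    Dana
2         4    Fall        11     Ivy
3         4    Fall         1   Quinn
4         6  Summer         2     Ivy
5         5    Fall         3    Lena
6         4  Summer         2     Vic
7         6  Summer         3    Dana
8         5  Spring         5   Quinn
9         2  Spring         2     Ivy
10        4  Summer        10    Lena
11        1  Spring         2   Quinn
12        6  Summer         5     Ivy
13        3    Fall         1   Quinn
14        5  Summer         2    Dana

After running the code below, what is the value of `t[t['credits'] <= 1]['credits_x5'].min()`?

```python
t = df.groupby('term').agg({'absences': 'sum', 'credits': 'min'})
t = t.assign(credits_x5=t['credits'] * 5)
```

5

group by term: sum(absences), min(credits):
        absences  credits
term                     
Fall          24        1
Spring        14        1
Summer        24        4
add column credits_x5 = t['credits'] * 5:
        absences  credits  credits_x5
term                                 
Fall          24        1           5
Spring        14        1           5
Summer        24        4          20
filter rows where credits <= 1:
        absences  credits  credits_x5
term                                 
Fall          24        1           5
Spring        14        1           5
Taking the min of column 'credits_x5' gives 5.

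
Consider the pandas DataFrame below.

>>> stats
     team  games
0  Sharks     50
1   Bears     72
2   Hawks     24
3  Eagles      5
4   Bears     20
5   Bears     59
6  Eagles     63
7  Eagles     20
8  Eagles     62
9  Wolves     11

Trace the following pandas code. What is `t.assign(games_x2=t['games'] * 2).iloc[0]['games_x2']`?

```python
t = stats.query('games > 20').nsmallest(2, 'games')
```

48

filter rows where games > 20:
     team  games
0  Sharks     50
1   Bears     72
2   Hawks     24
5   Bears     59
6  Eagles     63
8  Eagles     62
take 2 rows with smallest games:
     team  games
2   Hawks     24
0  Sharks     50
add column games_x2 = t['games'] * 2:
     team  games  games_x2
2   Hawks     24        48
0  Sharks     50       100
Taking the value at position 0, column 'games_x2' gives 48.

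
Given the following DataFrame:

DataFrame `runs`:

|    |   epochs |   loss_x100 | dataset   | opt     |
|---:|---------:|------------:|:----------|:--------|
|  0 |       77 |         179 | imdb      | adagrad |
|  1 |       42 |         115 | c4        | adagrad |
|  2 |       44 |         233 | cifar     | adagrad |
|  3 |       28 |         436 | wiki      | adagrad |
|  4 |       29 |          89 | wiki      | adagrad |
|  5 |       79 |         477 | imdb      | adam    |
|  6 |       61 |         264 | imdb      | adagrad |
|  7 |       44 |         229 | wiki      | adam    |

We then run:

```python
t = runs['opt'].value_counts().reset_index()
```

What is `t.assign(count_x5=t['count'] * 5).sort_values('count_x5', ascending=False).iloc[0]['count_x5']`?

value_counts of opt:
opt
adagrad    6
adam       2
Name: count, dtype: int64
reset_index():
       opt  count
0  adagrad      6
1     adam      2
add column count_x5 = t['count'] * 5:
       opt  count  count_x5
0  adagrad      6        30
1     adam      2        10
sort by count_x5 descending:
       opt  count  count_x5
0  adagrad      6        30
1     adam      2        10
Reading off the value at position 0, column 'count_x5', we get 30.

30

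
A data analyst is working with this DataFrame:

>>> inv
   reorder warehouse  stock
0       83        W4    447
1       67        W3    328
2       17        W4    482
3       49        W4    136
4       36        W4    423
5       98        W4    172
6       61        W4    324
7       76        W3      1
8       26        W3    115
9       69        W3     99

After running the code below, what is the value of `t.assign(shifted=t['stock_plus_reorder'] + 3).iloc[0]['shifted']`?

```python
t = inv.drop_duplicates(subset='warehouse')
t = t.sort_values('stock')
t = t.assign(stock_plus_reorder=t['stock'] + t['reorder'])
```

drop duplicate warehouse (keep=first):
   reorder warehouse  stock
0       83        W4    447
1       67        W3    328
sort by stock:
   reorder warehouse  stock
1       67        W3    328
0       83        W4    447
add column stock_plus_reorder = t['stock'] + t['reorder']:
   reorder warehouse  stock  stock_plus_reorder
1       67        W3    328                 395
0       83        W4    447                 530
add column shifted = t['stock_plus_reorder'] + 3:
   reorder warehouse  stock  stock_plus_reorder  shifted
1       67        W3    328                 395      398
0       83        W4    447                 530      533
Hence 398.

398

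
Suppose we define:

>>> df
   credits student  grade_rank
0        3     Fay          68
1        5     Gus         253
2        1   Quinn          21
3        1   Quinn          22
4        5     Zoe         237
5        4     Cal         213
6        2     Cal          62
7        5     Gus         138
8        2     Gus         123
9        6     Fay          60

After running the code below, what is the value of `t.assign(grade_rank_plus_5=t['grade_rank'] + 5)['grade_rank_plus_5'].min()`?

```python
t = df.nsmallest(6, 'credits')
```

take 6 rows with smallest credits:
   credits student  grade_rank
2        1   Quinn          21
3        1   Quinn          22
6        2     Cal          62
8        2     Gus         123
0        3     Fay          68
5        4     Cal         213
add column grade_rank_plus_5 = t['grade_rank'] + 5:
   credits student  grade_rank  grade_rank_plus_5
2        1   Quinn          21                 26
3        1   Quinn          22                 27
6        2     Cal          62                 67
8        2     Gus         123                128
0        3     Fay          68                 73
5        4     Cal         213                218
Reading off the min of column 'grade_rank_plus_5', we get 26.

26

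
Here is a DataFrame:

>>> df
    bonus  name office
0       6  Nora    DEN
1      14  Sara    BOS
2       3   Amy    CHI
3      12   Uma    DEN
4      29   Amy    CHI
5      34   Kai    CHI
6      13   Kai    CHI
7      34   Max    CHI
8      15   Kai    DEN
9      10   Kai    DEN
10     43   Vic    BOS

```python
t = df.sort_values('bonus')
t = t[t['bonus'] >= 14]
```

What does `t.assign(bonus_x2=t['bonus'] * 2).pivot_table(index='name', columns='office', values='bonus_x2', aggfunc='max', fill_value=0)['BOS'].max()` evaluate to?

sort by bonus:
    bonus  name office
2       3   Amy    CHI
0       6  Nora    DEN
9      10   Kai    DEN
3      12   Uma    DEN
6      13   Kai    CHI
1      14  Sara    BOS
8      15   Kai    DEN
4      29   Amy    CHI
5      34   Kai    CHI
7      34   Max    CHI
10     43   Vic    BOS
filter rows where bonus >= 14:
    bonus  name office
1      14  Sara    BOS
8      15   Kai    DEN
4      29   Amy    CHI
5      34   Kai    CHI
7      34   Max    CHI
10     43   Vic    BOS
add column bonus_x2 = t['bonus'] * 2:
    bonus  name office  bonus_x2
1      14  Sara    BOS        28
8      15   Kai    DEN        30
4      29   Amy    CHI        58
5      34   Kai    CHI        68
7      34   Max    CHI        68
10     43   Vic    BOS        86
pivot: rows=name, cols=office, max(bonus_x2):
office  BOS  CHI  DEN
name                 
Amy       0   58    0
Kai       0   68   30
Max       0   68    0
Sara     28    0    0
Vic      86    0    0
Finally, max of column 'BOS' = 86.

86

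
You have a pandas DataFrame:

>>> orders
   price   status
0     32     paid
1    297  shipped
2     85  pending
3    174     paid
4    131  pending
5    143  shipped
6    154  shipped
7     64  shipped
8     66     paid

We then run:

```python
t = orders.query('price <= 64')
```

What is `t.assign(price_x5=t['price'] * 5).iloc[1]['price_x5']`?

filter rows where price <= 64:
   price   status
0     32     paid
7     64  shipped
add column price_x5 = t['price'] * 5:
   price   status  price_x5
0     32     paid       160
7     64  shipped       320

320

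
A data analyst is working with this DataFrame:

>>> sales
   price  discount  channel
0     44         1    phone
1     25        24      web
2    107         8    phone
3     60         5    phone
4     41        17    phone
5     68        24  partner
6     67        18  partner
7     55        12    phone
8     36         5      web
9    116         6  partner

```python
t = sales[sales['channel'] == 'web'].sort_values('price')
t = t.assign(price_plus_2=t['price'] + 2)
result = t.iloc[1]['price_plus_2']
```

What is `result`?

38

filter rows where channel == 'web':
   price  discount channel
1     25        24     web
8     36         5     web
sort by price:
   price  discount channel
1     25        24     web
8     36         5     web
add column price_plus_2 = t['price'] + 2:
   price  discount channel  price_plus_2
1     25        24     web            27
8     36         5     web            38
The value at position 1, column 'price_plus_2' is 38.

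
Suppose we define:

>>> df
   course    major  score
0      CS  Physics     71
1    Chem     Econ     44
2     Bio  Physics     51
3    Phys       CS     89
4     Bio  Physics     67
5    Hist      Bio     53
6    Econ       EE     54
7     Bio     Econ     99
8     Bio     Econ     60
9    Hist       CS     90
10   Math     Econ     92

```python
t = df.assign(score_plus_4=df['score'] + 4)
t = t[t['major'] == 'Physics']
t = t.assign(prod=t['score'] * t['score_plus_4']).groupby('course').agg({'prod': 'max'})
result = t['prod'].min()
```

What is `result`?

add column score_plus_4 = df['score'] + 4:
   course    major  score  score_plus_4
0      CS  Physics     71            75
1    Chem     Econ     44            48
2     Bio  Physics     51            55
3    Phys       CS     89            93
4     Bio  Physics     67            71
5    Hist      Bio     53            57
6    Econ       EE     54            58
7     Bio     Econ     99           103
8     Bio     Econ     60            64
9    Hist       CS     90            94
10   Math     Econ     92            96
filter rows where major == 'Physics':
  course    major  score  score_plus_4
0     CS  Physics     71            75
2    Bio  Physics     51            55
4    Bio  Physics     67            71
add column prod = t['score'] * t['score_plus_4']:
  course    major  score  score_plus_4  prod
0     CS  Physics     71            75  5325
2    Bio  Physics     51            55  2805
4    Bio  Physics     67            71  4757
group by course, max of prod:
        prod
course      
Bio     4757
CS      5325
So min() = 4757.

4757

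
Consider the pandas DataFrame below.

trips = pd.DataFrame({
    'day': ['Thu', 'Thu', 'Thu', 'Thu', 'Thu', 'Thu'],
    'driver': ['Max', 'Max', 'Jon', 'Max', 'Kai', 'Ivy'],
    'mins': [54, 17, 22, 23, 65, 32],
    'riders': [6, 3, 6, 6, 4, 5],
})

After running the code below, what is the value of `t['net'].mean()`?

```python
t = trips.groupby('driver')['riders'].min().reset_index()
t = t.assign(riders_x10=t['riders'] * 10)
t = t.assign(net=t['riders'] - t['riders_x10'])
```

-40.5

group by driver, min of riders:
driver
Ivy    5
Jon    6
Kai    4
Max    3
Name: riders, dtype: int64
reset_index():
  driver  riders
0    Ivy       5
1    Jon       6
2    Kai       4
3    Max       3
add column riders_x10 = t['riders'] * 10:
  driver  riders  riders_x10
0    Ivy       5          50
1    Jon       6          60
2    Kai       4          40
3    Max       3          30
add column net = t['riders'] - t['riders_x10']:
  driver  riders  riders_x10  net
0    Ivy       5          50  -45
1    Jon       6          60  -54
2    Kai       4          40  -36
3    Max       3          30  -27
The mean of column 'net' is -40.5.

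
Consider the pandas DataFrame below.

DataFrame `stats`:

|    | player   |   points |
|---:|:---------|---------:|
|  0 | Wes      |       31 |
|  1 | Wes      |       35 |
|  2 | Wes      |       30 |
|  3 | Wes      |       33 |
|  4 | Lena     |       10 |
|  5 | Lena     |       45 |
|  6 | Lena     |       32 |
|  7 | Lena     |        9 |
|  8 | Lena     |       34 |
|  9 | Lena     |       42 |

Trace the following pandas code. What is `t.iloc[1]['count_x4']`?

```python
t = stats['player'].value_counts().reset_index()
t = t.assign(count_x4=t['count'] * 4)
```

16

value_counts of player:
player
Lena    6
Wes     4
Name: count, dtype: int64
reset_index():
  player  count
0   Lena      6
1    Wes      4
add column count_x4 = t['count'] * 4:
  player  count  count_x4
0   Lena      6        24
1    Wes      4        16
Then the value at position 1, column 'count_x4': 16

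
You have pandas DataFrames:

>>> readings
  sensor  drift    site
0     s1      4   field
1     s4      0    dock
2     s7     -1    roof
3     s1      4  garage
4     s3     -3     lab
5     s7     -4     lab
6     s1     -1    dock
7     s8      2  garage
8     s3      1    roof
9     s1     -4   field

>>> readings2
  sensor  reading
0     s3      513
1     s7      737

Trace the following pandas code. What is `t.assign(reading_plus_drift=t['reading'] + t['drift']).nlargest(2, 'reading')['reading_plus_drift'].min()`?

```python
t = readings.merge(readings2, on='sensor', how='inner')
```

merge on 'sensor' (how='inner') → 4 rows:
  sensor  drift  site  reading
0     s7     -1  roof      737
1     s3     -3   lab      513
2     s7     -4   lab      737
3     s3      1  roof      513
add column reading_plus_drift = t['reading'] + t['drift']:
  sensor  drift  site  reading  reading_plus_drift
0     s7     -1  roof      737                 736
1     s3     -3   lab      513                 510
2     s7     -4   lab      737                 733
3     s3      1  roof      513                 514
take 2 rows with largest reading:
  sensor  drift  site  reading  reading_plus_drift
0     s7     -1  roof      737                 736
2     s7     -4   lab      737                 733
Finally, min of column 'reading_plus_drift' = 733.

733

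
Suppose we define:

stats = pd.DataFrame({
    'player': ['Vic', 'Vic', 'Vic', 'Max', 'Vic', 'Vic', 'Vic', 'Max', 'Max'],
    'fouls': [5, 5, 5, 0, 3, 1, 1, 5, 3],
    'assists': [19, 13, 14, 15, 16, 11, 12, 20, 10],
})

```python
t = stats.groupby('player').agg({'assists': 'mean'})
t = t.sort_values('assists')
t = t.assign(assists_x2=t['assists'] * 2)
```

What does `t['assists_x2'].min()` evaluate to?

group by player, mean of assists:
          assists
player           
Max     15.000000
Vic     14.166667
sort by assists:
          assists
player           
Vic     14.166667
Max     15.000000
add column assists_x2 = t['assists'] * 2:
          assists  assists_x2
player                       
Vic     14.166667   28.333333
Max     15.000000   30.000000
Finally, min of column 'assists_x2' = 28.3333333333.

28.3333333333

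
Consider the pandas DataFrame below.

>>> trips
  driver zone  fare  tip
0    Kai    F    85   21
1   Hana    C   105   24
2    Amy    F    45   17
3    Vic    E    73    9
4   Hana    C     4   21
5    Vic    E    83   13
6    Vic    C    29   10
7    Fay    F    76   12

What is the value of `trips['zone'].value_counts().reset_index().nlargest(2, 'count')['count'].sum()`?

value_counts of zone:
zone
F    3
C    3
E    2
Name: count, dtype: int64
reset_index():
  zone  count
0    F      3
1    C      3
2    E      2
take 2 rows with largest count:
  zone  count
0    F      3
1    C      3
Finally, sum of column 'count' = 6.

6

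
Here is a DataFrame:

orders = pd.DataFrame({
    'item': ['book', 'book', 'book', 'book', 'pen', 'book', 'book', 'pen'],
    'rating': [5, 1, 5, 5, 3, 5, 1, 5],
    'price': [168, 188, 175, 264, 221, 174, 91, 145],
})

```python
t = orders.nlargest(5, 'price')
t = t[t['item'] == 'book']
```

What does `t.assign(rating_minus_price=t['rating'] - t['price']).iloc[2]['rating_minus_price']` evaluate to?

-170

take 5 rows with largest price:
   item  rating  price
3  book       5    264
4   pen       3    221
1  book       1    188
2  book       5    175
5  book       5    174
filter rows where item == 'book':
   item  rating  price
3  book       5    264
1  book       1    188
2  book       5    175
5  book       5    174
add column rating_minus_price = t['rating'] - t['price']:
   item  rating  price  rating_minus_price
3  book       5    264                -259
1  book       1    188                -187
2  book       5    175                -170
5  book       5    174                -169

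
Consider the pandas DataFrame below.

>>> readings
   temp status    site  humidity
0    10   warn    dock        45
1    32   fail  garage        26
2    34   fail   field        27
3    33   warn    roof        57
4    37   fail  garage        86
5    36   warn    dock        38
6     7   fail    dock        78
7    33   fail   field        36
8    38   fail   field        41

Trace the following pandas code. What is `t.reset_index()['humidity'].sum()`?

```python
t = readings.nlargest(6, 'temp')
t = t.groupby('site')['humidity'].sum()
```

take 6 rows with largest temp:
   temp status    site  humidity
8    38   fail   field        41
4    37   fail  garage        86
5    36   warn    dock        38
2    34   fail   field        27
3    33   warn    roof        57
7    33   fail   field        36
group by site, sum of humidity:
site
dock       38
field     104
garage     86
roof       57
Name: humidity, dtype: int64
reset_index():
     site  humidity
0    dock        38
1   field       104
2  garage        86
3    roof        57
Taking the sum of column 'humidity' gives 285.

285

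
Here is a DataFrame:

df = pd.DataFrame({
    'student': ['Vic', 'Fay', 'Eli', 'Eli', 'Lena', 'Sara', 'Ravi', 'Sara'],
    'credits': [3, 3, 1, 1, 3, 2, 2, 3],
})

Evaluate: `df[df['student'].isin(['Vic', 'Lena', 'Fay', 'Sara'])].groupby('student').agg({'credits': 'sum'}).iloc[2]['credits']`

5

filter rows where student in ['Vic', 'Lena', 'Fay', 'Sara']:
  student  credits
0     Vic        3
1     Fay        3
4    Lena        3
5    Sara        2
7    Sara        3
group by student, sum of credits:
         credits
student         
Fay            3
Lena           3
Sara           5
Vic            3
So iloc[2]['credits'] = 5.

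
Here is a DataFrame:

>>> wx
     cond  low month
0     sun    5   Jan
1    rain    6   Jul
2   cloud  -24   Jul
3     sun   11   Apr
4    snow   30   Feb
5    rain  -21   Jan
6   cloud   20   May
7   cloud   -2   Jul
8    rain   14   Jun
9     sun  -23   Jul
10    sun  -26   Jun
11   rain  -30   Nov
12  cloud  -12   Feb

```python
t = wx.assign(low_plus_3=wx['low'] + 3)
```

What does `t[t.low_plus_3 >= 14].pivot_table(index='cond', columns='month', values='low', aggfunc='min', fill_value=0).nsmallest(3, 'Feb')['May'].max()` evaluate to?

20

add column low_plus_3 = wx['low'] + 3:
     cond  low month  low_plus_3
0     sun    5   Jan           8
1    rain    6   Jul           9
2   cloud  -24   Jul         -21
3     sun   11   Apr          14
4    snow   30   Feb          33
5    rain  -21   Jan         -18
6   cloud   20   May          23
7   cloud   -2   Jul           1
8    rain   14   Jun          17
9     sun  -23   Jul         -20
10    sun  -26   Jun         -23
11   rain  -30   Nov         -27
12  cloud  -12   Feb          -9
filter rows where low_plus_3 >= 14:
    cond  low month  low_plus_3
3    sun   11   Apr          14
4   snow   30   Feb          33
6  cloud   20   May          23
8   rain   14   Jun          17
pivot: rows=cond, cols=month, min(low):
month  Apr  Feb  Jun  May
cond                     
cloud    0    0    0   20
rain     0    0   14    0
snow     0   30    0    0
sun     11    0    0    0
take 3 rows with smallest Feb:
month  Apr  Feb  Jun  May
cond                     
cloud    0    0    0   20
rain     0    0   14    0
sun     11    0    0    0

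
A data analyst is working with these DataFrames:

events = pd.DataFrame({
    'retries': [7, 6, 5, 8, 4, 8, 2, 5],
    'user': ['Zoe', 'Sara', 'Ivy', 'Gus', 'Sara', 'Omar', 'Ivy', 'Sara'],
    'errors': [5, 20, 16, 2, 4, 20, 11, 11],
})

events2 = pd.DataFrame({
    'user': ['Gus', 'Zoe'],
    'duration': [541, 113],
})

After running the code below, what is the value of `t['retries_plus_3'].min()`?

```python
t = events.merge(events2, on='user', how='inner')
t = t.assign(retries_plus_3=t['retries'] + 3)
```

10

merge on 'user' (how='inner') → 2 rows:
   retries user  errors  duration
0        7  Zoe       5       113
1        8  Gus       2       541
add column retries_plus_3 = t['retries'] + 3:
   retries user  errors  duration  retries_plus_3
0        7  Zoe       5       113              10
1        8  Gus       2       541              11
Finally, min of column 'retries_plus_3' = 10.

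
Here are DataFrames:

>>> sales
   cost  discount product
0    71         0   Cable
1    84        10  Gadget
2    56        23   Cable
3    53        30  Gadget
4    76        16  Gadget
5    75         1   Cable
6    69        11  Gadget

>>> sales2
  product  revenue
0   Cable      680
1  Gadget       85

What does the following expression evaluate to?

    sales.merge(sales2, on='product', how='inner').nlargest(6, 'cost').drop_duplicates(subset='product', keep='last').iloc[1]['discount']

merge on 'product' (how='inner') → 7 rows:
   cost  discount product  revenue
0    71         0   Cable      680
1    84        10  Gadget       85
2    56        23   Cable      680
3    53        30  Gadget       85
4    76        16  Gadget       85
5    75         1   Cable      680
6    69        11  Gadget       85
take 6 rows with largest cost:
   cost  discount product  revenue
1    84        10  Gadget       85
4    76        16  Gadget       85
5    75         1   Cable      680
0    71         0   Cable      680
6    69        11  Gadget       85
2    56        23   Cable      680
drop duplicate product (keep=last):
   cost  discount product  revenue
6    69        11  Gadget       85
2    56        23   Cable      680

23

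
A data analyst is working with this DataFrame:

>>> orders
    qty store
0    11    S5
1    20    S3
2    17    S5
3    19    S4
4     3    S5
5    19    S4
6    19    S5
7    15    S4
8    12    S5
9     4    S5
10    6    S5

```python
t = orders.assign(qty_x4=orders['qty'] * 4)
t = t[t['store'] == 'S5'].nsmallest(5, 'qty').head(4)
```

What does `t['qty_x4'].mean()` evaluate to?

add column qty_x4 = orders['qty'] * 4:
    qty store  qty_x4
0    11    S5      44
1    20    S3      80
2    17    S5      68
3    19    S4      76
4     3    S5      12
5    19    S4      76
6    19    S5      76
7    15    S4      60
8    12    S5      48
9     4    S5      16
10    6    S5      24
filter rows where store == 'S5':
    qty store  qty_x4
0    11    S5      44
2    17    S5      68
4     3    S5      12
6    19    S5      76
8    12    S5      48
9     4    S5      16
10    6    S5      24
take 5 rows with smallest qty:
    qty store  qty_x4
4     3    S5      12
9     4    S5      16
10    6    S5      24
0    11    S5      44
8    12    S5      48
take first 4 rows:
    qty store  qty_x4
4     3    S5      12
9     4    S5      16
10    6    S5      24
0    11    S5      44
So mean() = 24.0.

24.0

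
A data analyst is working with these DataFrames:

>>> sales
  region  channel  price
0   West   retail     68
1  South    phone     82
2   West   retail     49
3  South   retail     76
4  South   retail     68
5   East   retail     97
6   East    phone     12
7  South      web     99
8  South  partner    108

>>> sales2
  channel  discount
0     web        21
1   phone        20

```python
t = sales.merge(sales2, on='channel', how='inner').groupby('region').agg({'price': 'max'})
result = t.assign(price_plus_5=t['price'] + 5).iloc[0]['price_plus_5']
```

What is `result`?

17

merge on 'channel' (how='inner') → 3 rows:
  region channel  price  discount
0  South   phone     82        20
1   East   phone     12        20
2  South     web     99        21
group by region, max of price:
        price
region       
East       12
South      99
add column price_plus_5 = t['price'] + 5:
        price  price_plus_5
region                     
East       12            17
South      99           104
Taking the value at position 0, column 'price_plus_5' gives 17.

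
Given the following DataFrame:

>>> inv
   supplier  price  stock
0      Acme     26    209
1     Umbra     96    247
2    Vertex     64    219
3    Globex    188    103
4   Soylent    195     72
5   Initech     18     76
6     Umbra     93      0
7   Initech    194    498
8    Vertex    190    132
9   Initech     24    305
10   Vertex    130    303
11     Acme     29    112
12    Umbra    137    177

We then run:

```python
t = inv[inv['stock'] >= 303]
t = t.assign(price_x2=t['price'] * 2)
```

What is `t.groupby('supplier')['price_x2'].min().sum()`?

filter rows where stock >= 303:
   supplier  price  stock
7   Initech    194    498
9   Initech     24    305
10   Vertex    130    303
add column price_x2 = t['price'] * 2:
   supplier  price  stock  price_x2
7   Initech    194    498       388
9   Initech     24    305        48
10   Vertex    130    303       260
group by supplier, min of price_x2:
supplier
Initech     48
Vertex     260
Name: price_x2, dtype: int64
The sum of the resulting series is 308.

308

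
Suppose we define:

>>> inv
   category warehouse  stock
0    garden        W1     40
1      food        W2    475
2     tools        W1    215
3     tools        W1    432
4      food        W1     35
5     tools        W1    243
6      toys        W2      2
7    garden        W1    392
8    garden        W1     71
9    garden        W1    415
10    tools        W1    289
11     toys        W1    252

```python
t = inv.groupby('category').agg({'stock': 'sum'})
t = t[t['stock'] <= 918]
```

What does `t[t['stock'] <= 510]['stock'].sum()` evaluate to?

764

group by category, sum of stock:
          stock
category       
food        510
garden      918
tools      1179
toys        254
filter rows where stock <= 918:
          stock
category       
food        510
garden      918
toys        254
filter rows where stock <= 510:
          stock
category       
food        510
toys        254
Hence 764.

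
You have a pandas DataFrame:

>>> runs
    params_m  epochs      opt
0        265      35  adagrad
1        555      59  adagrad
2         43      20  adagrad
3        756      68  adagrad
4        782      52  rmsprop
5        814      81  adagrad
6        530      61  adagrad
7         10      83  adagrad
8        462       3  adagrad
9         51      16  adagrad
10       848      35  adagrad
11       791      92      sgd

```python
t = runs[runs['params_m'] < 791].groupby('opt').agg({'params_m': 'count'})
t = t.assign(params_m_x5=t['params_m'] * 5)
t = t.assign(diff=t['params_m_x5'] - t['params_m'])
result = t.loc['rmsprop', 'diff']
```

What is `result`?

4

filter rows where params_m < 791:
   params_m  epochs      opt
0       265      35  adagrad
1       555      59  adagrad
2        43      20  adagrad
3       756      68  adagrad
4       782      52  rmsprop
6       530      61  adagrad
7        10      83  adagrad
8       462       3  adagrad
9        51      16  adagrad
group by opt, count of params_m:
         params_m
opt              
adagrad         8
rmsprop         1
add column params_m_x5 = t['params_m'] * 5:
         params_m  params_m_x5
opt                           
adagrad         8           40
rmsprop         1            5
add column diff = t['params_m_x5'] - t['params_m']:
         params_m  params_m_x5  diff
opt                                 
adagrad         8           40    32
rmsprop         1            5     4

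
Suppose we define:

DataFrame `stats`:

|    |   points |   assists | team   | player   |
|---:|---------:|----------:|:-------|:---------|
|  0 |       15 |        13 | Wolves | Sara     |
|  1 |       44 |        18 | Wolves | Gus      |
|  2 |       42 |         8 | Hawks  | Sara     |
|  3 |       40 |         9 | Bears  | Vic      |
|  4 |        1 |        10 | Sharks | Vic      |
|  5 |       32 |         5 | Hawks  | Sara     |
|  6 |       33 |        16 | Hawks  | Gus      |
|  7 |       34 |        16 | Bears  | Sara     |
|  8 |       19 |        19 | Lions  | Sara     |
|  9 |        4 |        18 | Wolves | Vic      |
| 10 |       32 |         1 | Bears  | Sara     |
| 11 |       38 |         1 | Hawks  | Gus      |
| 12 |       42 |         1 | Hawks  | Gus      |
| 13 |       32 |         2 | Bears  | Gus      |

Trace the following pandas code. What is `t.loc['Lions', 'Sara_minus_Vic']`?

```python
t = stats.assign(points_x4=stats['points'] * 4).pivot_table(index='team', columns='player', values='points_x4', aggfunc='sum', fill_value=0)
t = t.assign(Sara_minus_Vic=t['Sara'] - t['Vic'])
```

add column points_x4 = stats['points'] * 4:
    points  assists    team player  points_x4
0       15       13  Wolves   Sara         60
1       44       18  Wolves    Gus        176
2       42        8   Hawks   Sara        168
3       40        9   Bears    Vic        160
4        1       10  Sharks    Vic          4
5       32        5   Hawks   Sara        128
6       33       16   Hawks    Gus        132
7       34       16   Bears   Sara        136
8       19       19   Lions   Sara         76
9        4       18  Wolves    Vic         16
10      32        1   Bears   Sara        128
11      38        1   Hawks    Gus        152
12      42        1   Hawks    Gus        168
13      32        2   Bears    Gus        128
pivot: rows=team, cols=player, sum(points_x4):
player  Gus  Sara  Vic
team                  
Bears   128   264  160
Hawks   452   296    0
Lions     0    76    0
Sharks    0     0    4
Wolves  176    60   16
add column Sara_minus_Vic = t['Sara'] - t['Vic']:
player  Gus  Sara  Vic  Sara_minus_Vic
team                                  
Bears   128   264  160             104
Hawks   452   296    0             296
Lions     0    76    0              76
Sharks    0     0    4              -4
Wolves  176    60   16              44
Reading off the value at row 'Lions', column 'Sara_minus_Vic', we get 76.

76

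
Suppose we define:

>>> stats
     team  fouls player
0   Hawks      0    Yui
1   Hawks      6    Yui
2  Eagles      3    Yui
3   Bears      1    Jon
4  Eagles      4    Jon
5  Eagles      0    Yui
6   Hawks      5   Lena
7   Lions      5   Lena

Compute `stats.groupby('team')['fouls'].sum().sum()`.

group by team, sum of fouls:
team
Bears      1
Eagles     7
Hawks     11
Lions      5
Name: fouls, dtype: int64
So sum() = 24.

24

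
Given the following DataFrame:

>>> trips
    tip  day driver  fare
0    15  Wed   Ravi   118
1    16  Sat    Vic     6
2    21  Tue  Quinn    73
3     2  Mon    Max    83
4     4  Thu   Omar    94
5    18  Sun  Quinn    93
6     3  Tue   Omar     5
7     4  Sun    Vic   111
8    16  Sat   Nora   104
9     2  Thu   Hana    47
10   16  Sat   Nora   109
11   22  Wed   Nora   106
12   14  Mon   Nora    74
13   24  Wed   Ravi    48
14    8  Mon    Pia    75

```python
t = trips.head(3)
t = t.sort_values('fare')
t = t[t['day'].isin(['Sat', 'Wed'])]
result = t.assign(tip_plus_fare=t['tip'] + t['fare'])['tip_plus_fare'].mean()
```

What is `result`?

77.5

take first 3 rows:
   tip  day driver  fare
0   15  Wed   Ravi   118
1   16  Sat    Vic     6
2   21  Tue  Quinn    73
sort by fare:
   tip  day driver  fare
1   16  Sat    Vic     6
2   21  Tue  Quinn    73
0   15  Wed   Ravi   118
filter rows where day in ['Sat', 'Wed']:
   tip  day driver  fare
1   16  Sat    Vic     6
0   15  Wed   Ravi   118
add column tip_plus_fare = t['tip'] + t['fare']:
   tip  day driver  fare  tip_plus_fare
1   16  Sat    Vic     6             22
0   15  Wed   Ravi   118            133
The mean of column 'tip_plus_fare' is 77.5.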